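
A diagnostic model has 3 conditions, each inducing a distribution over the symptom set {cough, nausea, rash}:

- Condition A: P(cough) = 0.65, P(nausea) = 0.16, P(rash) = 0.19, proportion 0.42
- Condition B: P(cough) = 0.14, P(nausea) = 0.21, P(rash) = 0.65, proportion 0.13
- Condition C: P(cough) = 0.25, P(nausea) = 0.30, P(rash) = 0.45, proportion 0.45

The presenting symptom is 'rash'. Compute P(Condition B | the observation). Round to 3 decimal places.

0.230

By Bayes' theorem, P(k | x) = w_k f_k(x) / Σ_j w_j f_j(x).
Component likelihoods at x = 'rash':
  f_A = 0.19
  f_B = 0.65
  f_C = 0.45
Multiply by the mixture weights:
  w_A·f_A = 0.42 × 0.19 = 0.0798
  w_B·f_B = 0.13 × 0.65 = 0.0845
  w_C·f_C = 0.45 × 0.45 = 0.2025
Marginal: 0.0798 + 0.0845 + 0.2025 = 0.3668
So the posterior for Condition B is 0.0845 / 0.3668 ≈ 0.230.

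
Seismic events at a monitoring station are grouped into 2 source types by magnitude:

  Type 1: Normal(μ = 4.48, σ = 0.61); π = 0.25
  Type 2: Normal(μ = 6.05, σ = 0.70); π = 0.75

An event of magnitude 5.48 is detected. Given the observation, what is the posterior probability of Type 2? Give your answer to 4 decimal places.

Posterior ∝ prior × likelihood, so P(k | x) ∝ w_k f_k(x); normalise over all components.
Component likelihoods at x = 5.48:
  p_1 = 0.170611
  p_2 = 0.409101
Unnormalised posteriors:
  w_1·p_1 = 0.25 × 0.170611 = 0.0426528
  w_2·p_2 = 0.75 × 0.409101 = 0.306825
Marginal: 0.0426528 + 0.306825 = 0.349478
Responsibility of Type 2: 0.306825 / 0.349478 ≈ 0.8780

0.8780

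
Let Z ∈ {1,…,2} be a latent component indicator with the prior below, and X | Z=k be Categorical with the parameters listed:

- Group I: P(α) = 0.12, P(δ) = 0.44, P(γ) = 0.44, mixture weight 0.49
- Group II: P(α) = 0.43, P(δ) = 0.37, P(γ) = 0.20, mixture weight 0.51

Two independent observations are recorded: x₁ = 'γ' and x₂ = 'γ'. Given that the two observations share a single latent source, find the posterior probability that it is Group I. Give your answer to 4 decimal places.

P(component k | x) = w_k·f_k(x) / marginal(x), where marginal(x) = Σ_j w_j·f_j(x).
Since both observations come from the same component, the likelihood for component k is f_k(x₁)·f_k(x₂).
  f_I = [P(γ | comp) = 0.44] × [0.44] = 0.1936
  f_II = [P(γ | comp) = 0.20] × [0.2] = 0.04
Unnormalised posteriors:
  w_I·f_I = 0.49 × 0.1936 = 0.094864
  w_II·f_II = 0.51 × 0.04 = 0.0204
Normaliser: 0.094864 + 0.0204 = 0.115264
So the posterior for Group I is 0.094864 / 0.115264 ≈ 0.8230.

0.8230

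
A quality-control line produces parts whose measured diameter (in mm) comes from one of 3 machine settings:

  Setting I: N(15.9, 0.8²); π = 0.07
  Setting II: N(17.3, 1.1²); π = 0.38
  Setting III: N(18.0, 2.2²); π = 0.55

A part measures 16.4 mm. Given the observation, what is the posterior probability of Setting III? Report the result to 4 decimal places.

By Bayes' theorem, P(k | x) = w_k f_k(x) / Σ_j w_j f_j(x).
Normal densities:
  p_I = 0.410201
  p_II = 0.25951
  p_III = 0.139198
Unnormalised posteriors:
  w_I·p_I = 0.07 × 0.410201 = 0.0287141
  w_II·p_II = 0.38 × 0.25951 = 0.0986139
  w_III·p_III = 0.55 × 0.139198 = 0.0765588
Evidence: 0.0287141 + 0.0986139 + 0.0765588 = 0.203887
P(Setting III | data) = 0.0765588 / 0.203887 ≈ 0.3755

0.3755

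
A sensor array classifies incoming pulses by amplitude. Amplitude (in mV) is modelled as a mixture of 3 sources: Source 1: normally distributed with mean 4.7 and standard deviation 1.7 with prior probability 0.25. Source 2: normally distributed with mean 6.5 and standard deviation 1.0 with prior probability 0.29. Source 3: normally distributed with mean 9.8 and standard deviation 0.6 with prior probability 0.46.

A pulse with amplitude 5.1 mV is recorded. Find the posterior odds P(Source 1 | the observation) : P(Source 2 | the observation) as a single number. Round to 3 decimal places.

1.314

Posterior odds = (P(Z=i) f_i(x)) / (P(Z=j) f_j(x)); the normalising sum cancels.
Evaluate each component's likelihood at the observed value:
  L_1 = 0.228265
  L_2 = 0.149727
  L_3 = 3.15038e-14
0.0570662 / 0.043421 ≈ 1.314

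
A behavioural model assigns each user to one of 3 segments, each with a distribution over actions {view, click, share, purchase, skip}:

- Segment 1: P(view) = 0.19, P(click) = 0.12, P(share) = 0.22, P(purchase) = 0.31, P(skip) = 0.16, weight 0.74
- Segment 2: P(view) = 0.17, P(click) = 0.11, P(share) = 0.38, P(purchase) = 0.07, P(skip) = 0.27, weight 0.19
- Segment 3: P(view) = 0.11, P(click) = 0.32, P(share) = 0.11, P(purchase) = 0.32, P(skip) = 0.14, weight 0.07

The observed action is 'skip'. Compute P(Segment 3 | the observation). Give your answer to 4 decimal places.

0.0546

Apply Bayes' rule: the posterior for each component is proportional to its prior times its likelihood at x.
Component likelihoods at x = 'skip':
  p_1 = 0.16
  p_2 = 0.27
  p_3 = 0.14
Multiply by the mixture weights:
  P(Z=1)·p_1 = 0.74 × 0.16 = 0.1184
  P(Z=2)·p_2 = 0.19 × 0.27 = 0.0513
  P(Z=3)·p_3 = 0.07 × 0.14 = 0.0098
Marginal: 0.1184 + 0.0513 + 0.0098 = 0.1795
P(Segment 3 | the observation) = 0.0098 / 0.1795 ≈ 0.0546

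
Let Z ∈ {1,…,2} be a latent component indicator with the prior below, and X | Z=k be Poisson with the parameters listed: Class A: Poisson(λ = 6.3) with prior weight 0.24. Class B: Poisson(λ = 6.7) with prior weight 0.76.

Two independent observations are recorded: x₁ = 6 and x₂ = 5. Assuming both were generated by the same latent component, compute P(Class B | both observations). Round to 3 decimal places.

By Bayes' theorem, P(k | x) = π_k f_k(x) / Σ_j π_j f_j(x).
Since both observations come from the same component, the likelihood for component k is f_k(x₁)·f_k(x₂).
  p_A = [0.159461] × [0.151868] = 0.0242171
  p_B = [0.154648] × [0.13849] = 0.0214172
Multiply by the mixture weights:
  π_A·p_A = 0.24 × 0.0242171 = 0.0058121
  π_B·p_B = 0.76 × 0.0214172 = 0.0162771
Sum: 0.0058121 + 0.0162771 = 0.0220892
So the posterior for Class B is 0.0162771 / 0.0220892 ≈ 0.737.

0.737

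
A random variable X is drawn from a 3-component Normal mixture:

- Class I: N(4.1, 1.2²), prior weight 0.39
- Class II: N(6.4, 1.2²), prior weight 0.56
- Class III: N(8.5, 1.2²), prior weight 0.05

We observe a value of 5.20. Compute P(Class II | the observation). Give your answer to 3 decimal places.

Apply Bayes' rule: the posterior for each component is proportional to its prior times its likelihood at x.
Component likelihoods at x = 5.20:
  f_I = 0.218406
  f_II = 0.201642
  f_III = 0.00757797
Prior × likelihood for each component:
  π_I·f_I = 0.39 × 0.218406 = 0.0851784
  π_II·f_II = 0.56 × 0.201642 = 0.11292
  π_III·f_III = 0.05 × 0.00757797 = 0.000378898
Normaliser: 0.0851784 + 0.11292 + 0.000378898 = 0.198477
P(Class II | the observation) ≈ 0.569

0.569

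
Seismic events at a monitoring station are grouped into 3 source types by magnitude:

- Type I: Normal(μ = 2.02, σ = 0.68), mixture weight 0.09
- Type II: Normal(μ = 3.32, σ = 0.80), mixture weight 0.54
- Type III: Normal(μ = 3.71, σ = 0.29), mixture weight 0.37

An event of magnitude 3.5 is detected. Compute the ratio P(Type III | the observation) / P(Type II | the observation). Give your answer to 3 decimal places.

Only the two components matter; the odds are (π_i f_i(x)) / (π_j f_j(x)).
Component likelihoods at x = 3.5:
  p_I = (1/(0.68·√(2π)))·exp(−(3.5−2.02)²/(2·0.68²)) = 0.586680·exp(-2.36851) = 0.0549249
  p_II = (1/(0.80·√(2π)))·exp(−(3.5−3.32)²/(2·0.80²)) = 0.498678·exp(-0.02531) = 0.486213
  p_III = (1/(0.29·√(2π)))·exp(−(3.5−3.71)²/(2·0.29²)) = 1.375663·exp(-0.26219) = 1.05839
Odds = (0.37/0.54) × (1.05839/0.486213) = 0.685185 × 2.1768 ≈ 1.492

1.492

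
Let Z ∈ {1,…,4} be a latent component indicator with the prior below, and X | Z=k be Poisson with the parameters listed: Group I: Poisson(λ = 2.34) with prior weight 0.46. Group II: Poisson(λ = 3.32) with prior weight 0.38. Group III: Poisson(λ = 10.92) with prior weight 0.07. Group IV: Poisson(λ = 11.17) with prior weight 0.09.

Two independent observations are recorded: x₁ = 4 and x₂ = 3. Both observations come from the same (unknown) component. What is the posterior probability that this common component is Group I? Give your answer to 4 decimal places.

By Bayes' theorem, P(k | x) = w_k f_k(x) / Σ_j w_j f_j(x).
Since both observations come from the same component, the likelihood for component k is f_k(x₁)·f_k(x₂).
  p_I = [0.120338] × [0.205706] = 0.0247543
  p_II = [0.183014] × [0.220498] = 0.0403542
  p_III = [0.0107197] × [0.00392664] = 4.20925e-05
  p_IV = [0.0091397] × [0.00327295] = 2.99138e-05
Unnormalised posteriors:
  w_I·p_I = 0.46 × 0.0247543 = 0.011387
  w_II·p_II = 0.38 × 0.0403542 = 0.0153346
  w_III·p_III = 0.07 × 4.20925e-05 = 2.94647e-06
  w_IV·p_IV = 0.09 × 2.99138e-05 = 2.69224e-06
Evidence: 0.011387 + 0.0153346 + 2.94647e-06 + 2.69224e-06 = 0.0267272
Responsibility of Group I: 0.011387 / 0.0267272 ≈ 0.4260

0.4260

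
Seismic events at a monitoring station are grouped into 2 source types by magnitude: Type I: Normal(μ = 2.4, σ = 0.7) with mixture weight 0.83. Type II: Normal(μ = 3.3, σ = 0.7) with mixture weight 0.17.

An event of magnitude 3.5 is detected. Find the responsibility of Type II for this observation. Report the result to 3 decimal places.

0.403

P(component k | x) = π_k·f_k(x) / marginal(x), where marginal(x) = Σ_j π_j·f_j(x).
Normal densities:
  f_I = 0.165803
  f_II = 0.547124
Prior × likelihood for each component:
  π_I·f_I = 0.83 × 0.165803 = 0.137616
  π_II·f_II = 0.17 × 0.547124 = 0.0930111
Sum: 0.137616 + 0.0930111 = 0.230627
P(Type II | data) ≈ 0.403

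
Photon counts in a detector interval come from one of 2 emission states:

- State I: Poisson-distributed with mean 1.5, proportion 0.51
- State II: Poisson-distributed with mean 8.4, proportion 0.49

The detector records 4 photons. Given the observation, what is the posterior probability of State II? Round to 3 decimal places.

P(component k | x) = P(Z=k)·f_k(x) / marginal(x), where marginal(x) = Σ_j P(Z=j)·f_j(x).
Evaluate each component's likelihood at the observed value:
  f_I = e^(−1.5)·1.5^4/4! = 0.0470665
  f_II = e^(−8.4)·8.4^4/4! = 0.0466479
Multiply by the mixture weights:
  P(Z=I)·f_I = 0.51 × 0.0470665 = 0.0240039
  P(Z=II)·f_II = 0.49 × 0.0466479 = 0.0228575
Normaliser: 0.0240039 + 0.0228575 = 0.0468614
P(State II | the observation) = 0.0228575 / 0.0468614 ≈ 0.488

0.488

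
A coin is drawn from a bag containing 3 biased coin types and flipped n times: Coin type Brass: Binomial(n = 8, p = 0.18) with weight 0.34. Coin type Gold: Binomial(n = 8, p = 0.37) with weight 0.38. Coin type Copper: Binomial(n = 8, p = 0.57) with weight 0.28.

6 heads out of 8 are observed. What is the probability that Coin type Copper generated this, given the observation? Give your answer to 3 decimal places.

Apply Bayes' rule: the posterior for each component is proportional to its prior times its likelihood at x.
Evaluate each component's likelihood at the observed value:
  L_Brass = 0.000640355
  L_Gold = 0.0285134
  L_Copper = 0.17756
Multiply by the mixture weights:
  π_Brass·L_Brass = 0.34 × 0.000640355 = 0.000217721
  π_Gold·L_Gold = 0.38 × 0.0285134 = 0.0108351
  π_Copper·L_Copper = 0.28 × 0.17756 = 0.0497167
Marginal: 0.000217721 + 0.0108351 + 0.0497167 = 0.0607695
So the posterior for Coin type Copper is 0.0497167 / 0.0607695 ≈ 0.818.

0.818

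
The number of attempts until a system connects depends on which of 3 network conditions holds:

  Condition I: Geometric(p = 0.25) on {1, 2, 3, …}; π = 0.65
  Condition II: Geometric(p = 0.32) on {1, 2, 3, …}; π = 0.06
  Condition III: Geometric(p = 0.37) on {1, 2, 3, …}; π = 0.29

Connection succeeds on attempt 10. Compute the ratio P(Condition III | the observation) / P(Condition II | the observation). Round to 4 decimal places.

2.8105

Since P(k|x) ∝ π_k f_k(x), the posterior odds are π_i f_i(x) / (π_j f_j(x)).
Geometric probabilities:
  p_I = 0.25·(1−0.25)^9 = 0.25·0.0750847 = 0.0187712
  p_II = 0.32·(1−0.32)^9 = 0.32·0.0310871 = 0.00994787
  p_III = 0.37·(1−0.37)^9 = 0.37·0.0156338 = 0.00578451
0.00167751 / 0.000596872 ≈ 2.8105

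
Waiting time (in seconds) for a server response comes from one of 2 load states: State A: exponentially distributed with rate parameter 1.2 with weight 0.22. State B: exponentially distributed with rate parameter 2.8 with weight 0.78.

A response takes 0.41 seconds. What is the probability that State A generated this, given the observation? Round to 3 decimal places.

The responsibility of component k is π_k f_k(x) divided by Σ_j π_j f_j(x).
Evaluate each component's likelihood at the observed value:
  L_A = 1.2·e^(−1.2·0.41) = 1.2·e^(−0.4920) = 0.733683
  L_B = 2.8·e^(−2.8·0.41) = 2.8·e^(−1.1480) = 0.888358
Unnormalised posteriors:
  π_A·L_A = 0.22 × 0.733683 = 0.16141
  π_B·L_B = 0.78 × 0.888358 = 0.692919
Denominator: 0.16141 + 0.692919 = 0.854329
P(State A | data) = 0.16141 / 0.854329 ≈ 0.189

0.189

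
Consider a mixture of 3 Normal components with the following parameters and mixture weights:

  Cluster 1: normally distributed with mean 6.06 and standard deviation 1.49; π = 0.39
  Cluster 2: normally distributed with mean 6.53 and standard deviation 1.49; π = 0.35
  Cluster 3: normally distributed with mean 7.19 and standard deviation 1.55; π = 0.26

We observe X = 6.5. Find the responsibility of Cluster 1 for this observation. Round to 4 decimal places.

0.3932

Apply Bayes' rule: the posterior for each component is proportional to its prior times its likelihood at x.
Component likelihoods at x = 6.5:
  p_1 = (1/(1.49·√(2π)))·exp(−(6.5−6.06)²/(2·1.49²)) = 0.267746·exp(-0.04360) = 0.256323
  p_2 = (1/(1.49·√(2π)))·exp(−(6.5−6.53)²/(2·1.49²)) = 0.267746·exp(-0.00020) = 0.267692
  p_3 = (1/(1.55·√(2π)))·exp(−(6.5−7.19)²/(2·1.55²)) = 0.257382·exp(-0.09908) = 0.233102
Unnormalised posteriors:
  w_1·p_1 = 0.39 × 0.256323 = 0.099966
  w_2·p_2 = 0.35 × 0.267692 = 0.0936923
  w_3·p_3 = 0.26 × 0.233102 = 0.0606066
Denominator: 0.099966 + 0.0936923 + 0.0606066 = 0.254265
So the posterior for Cluster 1 is 0.099966 / 0.254265 ≈ 0.3932.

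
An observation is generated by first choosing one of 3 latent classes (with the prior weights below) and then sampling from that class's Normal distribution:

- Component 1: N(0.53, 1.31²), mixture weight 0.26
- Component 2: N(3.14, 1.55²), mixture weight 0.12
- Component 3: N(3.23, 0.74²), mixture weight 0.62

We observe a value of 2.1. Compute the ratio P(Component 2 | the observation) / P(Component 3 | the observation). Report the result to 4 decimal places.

0.2367

The posterior odds equal the prior odds times the likelihood ratio: (π_i/π_j)·(f_i(x)/f_j(x)).
Evaluate each component's likelihood at the observed value:
  p_1 = 0.148505
  p_2 = 0.205503
  p_3 = 0.168009
0.0246604 / 0.104165 ≈ 0.2367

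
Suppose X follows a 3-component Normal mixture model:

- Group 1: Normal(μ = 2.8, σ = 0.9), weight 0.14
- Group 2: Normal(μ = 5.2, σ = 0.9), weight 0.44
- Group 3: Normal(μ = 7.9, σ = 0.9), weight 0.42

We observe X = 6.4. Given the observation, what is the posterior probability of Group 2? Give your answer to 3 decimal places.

0.633

Posterior ∝ prior × likelihood, so P(k | x) ∝ P(Z=k) f_k(x); normalise over all components.
Evaluate each component's likelihood at the observed value:
  f_1 = (1/(0.9·√(2π)))·exp(−(6.4−2.8)²/(2·0.9²)) = 0.443269·exp(-8.00000) = 0.0001487
  f_2 = (1/(0.9·√(2π)))·exp(−(6.4−5.2)²/(2·0.9²)) = 0.443269·exp(-0.88889) = 0.182233
  f_3 = (1/(0.9·√(2π)))·exp(−(6.4−7.9)²/(2·0.9²)) = 0.443269·exp(-1.38889) = 0.11053
Unnormalised posteriors:
  P(Z=1)·f_1 = 0.14 × 0.0001487 = 2.0818e-05
  P(Z=2)·f_2 = 0.44 × 0.182233 = 0.0801827
  P(Z=3)·f_3 = 0.42 × 0.11053 = 0.0464227
Marginal: 2.0818e-05 + 0.0801827 + 0.0464227 = 0.126626
Responsibility of Group 2: 0.0801827 / 0.126626 ≈ 0.633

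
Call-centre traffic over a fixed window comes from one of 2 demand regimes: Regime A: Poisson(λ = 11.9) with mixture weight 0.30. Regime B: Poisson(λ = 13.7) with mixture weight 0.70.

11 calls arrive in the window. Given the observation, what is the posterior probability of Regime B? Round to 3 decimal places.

0.645

The responsibility of component k is π_k f_k(x) divided by Σ_j π_j f_j(x).
Component likelihoods at x = 11 calls:
  p_A = e^(−11.9)·11.9^11/11! = 0.115281
  p_B = e^(−13.7)·13.7^11/11! = 0.0897297
Prior × likelihood for each component:
  π_A·p_A = 0.30 × 0.115281 = 0.0345842
  π_B·p_B = 0.70 × 0.0897297 = 0.0628108
Marginal: 0.0345842 + 0.0628108 = 0.097395
Responsibility of Regime B: 0.0628108 / 0.097395 ≈ 0.645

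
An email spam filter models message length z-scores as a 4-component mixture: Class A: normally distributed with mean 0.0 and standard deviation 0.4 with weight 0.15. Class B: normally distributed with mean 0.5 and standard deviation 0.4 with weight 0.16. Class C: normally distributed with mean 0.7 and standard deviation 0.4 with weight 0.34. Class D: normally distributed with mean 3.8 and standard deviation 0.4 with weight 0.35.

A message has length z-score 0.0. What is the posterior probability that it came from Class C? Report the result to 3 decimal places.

0.248

The responsibility of component k is π_k f_k(x) divided by Σ_j π_j f_j(x).
Evaluate each component's likelihood at the observed value:
  L_A = (1/(0.4·√(2π)))·exp(−(0.0−0.0)²/(2·0.4²)) = 0.997356·exp(-0.00000) = 0.997356
  L_B = (1/(0.4·√(2π)))·exp(−(0.0−0.5)²/(2·0.4²)) = 0.997356·exp(-0.78125) = 0.456623
  L_C = (1/(0.4·√(2π)))·exp(−(0.0−0.7)²/(2·0.4²)) = 0.997356·exp(-1.53125) = 0.215693
  L_D = (1/(0.4·√(2π)))·exp(−(0.0−3.8)²/(2·0.4²)) = 0.997356·exp(-45.12500) = 2.51948e-20
Prior × likelihood for each component:
  π_A·L_A = 0.15 × 0.997356 = 0.149603
  π_B·L_B = 0.16 × 0.456623 = 0.0730596
  π_C·L_C = 0.34 × 0.215693 = 0.0733357
  π_D·L_D = 0.35 × 2.51948e-20 = 8.81819e-21
Normaliser: 0.149603 + 0.0730596 + 0.0733357 + 8.81819e-21 = 0.295999
P(Class C | data) = 0.0733357 / 0.295999 ≈ 0.248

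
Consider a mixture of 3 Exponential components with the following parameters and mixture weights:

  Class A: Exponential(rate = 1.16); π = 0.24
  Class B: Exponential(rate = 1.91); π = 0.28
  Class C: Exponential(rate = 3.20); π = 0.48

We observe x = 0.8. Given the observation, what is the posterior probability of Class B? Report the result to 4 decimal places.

Apply Bayes' rule: the posterior for each component is proportional to its prior times its likelihood at x.
Exponential densities:
  f_A = 0.458599
  f_B = 0.414411
  f_C = 0.247375
Unnormalised posteriors:
  w_A·f_A = 0.24 × 0.458599 = 0.110064
  w_B·f_B = 0.28 × 0.414411 = 0.116035
  w_C·f_C = 0.48 × 0.247375 = 0.11874
Evidence: 0.110064 + 0.116035 + 0.11874 = 0.344839
P(Class B | 0.8) = 0.116035 / 0.344839 ≈ 0.3365

0.3365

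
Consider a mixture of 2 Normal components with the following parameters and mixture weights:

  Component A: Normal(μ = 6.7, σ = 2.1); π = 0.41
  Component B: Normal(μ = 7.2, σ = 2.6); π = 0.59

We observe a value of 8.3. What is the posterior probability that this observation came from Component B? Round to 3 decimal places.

Apply Bayes' rule: the posterior for each component is proportional to its prior times its likelihood at x.
Evaluate each component's likelihood at the observed value:
  p_A = (1/(2.1·√(2π)))·exp(−(8.3−6.7)²/(2·2.1²)) = 0.189973·exp(-0.29025) = 0.142114
  p_B = (1/(2.6·√(2π)))·exp(−(8.3−7.2)²/(2·2.6²)) = 0.153439·exp(-0.08950) = 0.140304
Unnormalised posteriors:
  π_A·p_A = 0.41 × 0.142114 = 0.0582668
  π_B·p_B = 0.59 × 0.140304 = 0.0827791
Denominator: 0.0582668 + 0.0827791 = 0.141046
So the posterior for Component B is 0.0827791 / 0.141046 ≈ 0.587.

0.587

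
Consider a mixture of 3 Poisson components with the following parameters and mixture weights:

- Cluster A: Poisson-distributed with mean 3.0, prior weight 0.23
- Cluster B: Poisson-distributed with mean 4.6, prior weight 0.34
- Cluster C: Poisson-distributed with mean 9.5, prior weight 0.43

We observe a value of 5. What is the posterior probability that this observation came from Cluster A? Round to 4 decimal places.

0.2260

P(component k | x) = π_k·f_k(x) / marginal(x), where marginal(x) = Σ_j π_j·f_j(x).
Component likelihoods at x = 5:
  p_A = 0.100819
  p_B = 0.172526
  p_C = 0.0482658
Multiply by the mixture weights:
  π_A·p_A = 0.23 × 0.100819 = 0.0231883
  π_B·p_B = 0.34 × 0.172526 = 0.0586587
  π_C·p_C = 0.43 × 0.0482658 = 0.0207543
Denominator: 0.0231883 + 0.0586587 + 0.0207543 = 0.102601
P(Cluster A | the observation) ≈ 0.2260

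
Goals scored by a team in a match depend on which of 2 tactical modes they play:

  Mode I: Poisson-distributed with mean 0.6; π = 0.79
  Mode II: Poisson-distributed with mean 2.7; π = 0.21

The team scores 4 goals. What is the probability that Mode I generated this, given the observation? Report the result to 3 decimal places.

0.070

Apply Bayes' rule: the posterior for each component is proportional to its prior times its likelihood at x.
Poisson probabilities:
  f_I = 0.00296358
  f_II = 0.148816
Unnormalised posteriors:
  P(Z=I)·f_I = 0.79 × 0.00296358 = 0.00234123
  P(Z=II)·f_II = 0.21 × 0.148816 = 0.0312513
Denominator: 0.00234123 + 0.0312513 = 0.0335925
P(Mode I | data) = 0.00234123 / 0.0335925 ≈ 0.070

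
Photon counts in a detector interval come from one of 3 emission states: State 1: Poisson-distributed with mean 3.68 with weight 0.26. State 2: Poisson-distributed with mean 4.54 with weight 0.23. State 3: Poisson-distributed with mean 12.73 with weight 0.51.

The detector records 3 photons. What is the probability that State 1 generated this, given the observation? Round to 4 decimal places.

0.5840

By Bayes' theorem, P(k | x) = P(Z=k) f_k(x) / Σ_j P(Z=j) f_j(x).
Poisson probabilities:
  f_1 = e^(−3.68)·3.68^3/3! = 0.209502
  f_2 = e^(−4.54)·4.54^3/3! = 0.166464
  f_3 = e^(−12.73)·12.73^3/3! = 0.00101804
Unnormalised posteriors:
  P(Z=1)·f_1 = 0.26 × 0.209502 = 0.0544706
  P(Z=2)·f_2 = 0.23 × 0.166464 = 0.0382866
  P(Z=3)·f_3 = 0.51 × 0.00101804 = 0.000519201
Normaliser: 0.0544706 + 0.0382866 + 0.000519201 = 0.0932764
Responsibility of State 1: 0.0544706 / 0.0932764 ≈ 0.5840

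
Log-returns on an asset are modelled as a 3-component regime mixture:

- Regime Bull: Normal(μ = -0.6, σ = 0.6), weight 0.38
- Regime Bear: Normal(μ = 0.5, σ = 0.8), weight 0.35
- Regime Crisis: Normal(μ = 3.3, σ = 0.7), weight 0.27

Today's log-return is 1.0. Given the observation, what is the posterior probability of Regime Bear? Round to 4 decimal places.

0.9478

Posterior ∝ prior × likelihood, so P(k | x) ∝ w_k f_k(x); normalise over all components.
Component likelihoods at x = 1.0:
  f_Bull = (1/(0.6·√(2π)))·exp(−(1.0−-0.6)²/(2·0.6²)) = 0.664904·exp(-3.55556) = 0.0189933
  f_Bear = (1/(0.8·√(2π)))·exp(−(1.0−0.5)²/(2·0.8²)) = 0.498678·exp(-0.19531) = 0.410201
  f_Crisis = (1/(0.7·√(2π)))·exp(−(1.0−3.3)²/(2·0.7²)) = 0.569918·exp(-5.39796) = 0.00257934
Prior × likelihood for each component:
  w_Bull·f_Bull = 0.38 × 0.0189933 = 0.00721746
  w_Bear·f_Bear = 0.35 × 0.410201 = 0.14357
  w_Crisis·f_Crisis = 0.27 × 0.00257934 = 0.000696421
Evidence: 0.00721746 + 0.14357 + 0.000696421 = 0.151484
P(Regime Bear | x) ≈ 0.9478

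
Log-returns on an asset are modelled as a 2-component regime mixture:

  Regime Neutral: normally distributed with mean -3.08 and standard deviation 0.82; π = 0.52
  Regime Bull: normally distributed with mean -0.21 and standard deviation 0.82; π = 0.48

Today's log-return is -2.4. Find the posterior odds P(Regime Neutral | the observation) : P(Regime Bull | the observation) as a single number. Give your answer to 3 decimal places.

Posterior odds = (π_i f_i(x)) / (π_j f_j(x)); the normalising sum cancels.
Component likelihoods at x = -2.4:
  p_Neutral = (1/(0.82·√(2π)))·exp(−(-2.4−-3.08)²/(2·0.82²)) = 0.486515·exp(-0.34384) = 0.344959
  p_Bull = (1/(0.82·√(2π)))·exp(−(-2.4−-0.21)²/(2·0.82²)) = 0.486515·exp(-3.56640) = 0.0137476
0.179379 / 0.00659884 ≈ 27.183

27.183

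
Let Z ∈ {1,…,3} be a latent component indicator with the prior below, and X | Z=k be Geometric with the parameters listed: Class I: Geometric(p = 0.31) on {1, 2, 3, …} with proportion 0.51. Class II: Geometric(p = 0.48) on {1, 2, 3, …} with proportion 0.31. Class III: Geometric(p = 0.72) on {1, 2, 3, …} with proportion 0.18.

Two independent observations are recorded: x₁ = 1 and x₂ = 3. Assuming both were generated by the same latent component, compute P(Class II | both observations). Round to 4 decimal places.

0.3865

By Bayes' theorem, P(k | x) = P(Z=k) f_k(x) / Σ_j P(Z=j) f_j(x).
Since both observations come from the same component, the likelihood for component k is f_k(x₁)·f_k(x₂).
  f_I = [0.31] × [0.147591] = 0.0457532
  f_II = [0.48] × [0.129792] = 0.0623002
  f_III = [0.72] × [0.056448] = 0.0406426
Multiply by the mixture weights:
  P(Z=I)·f_I = 0.51 × 0.0457532 = 0.0233341
  P(Z=II)·f_II = 0.31 × 0.0623002 = 0.019313
  P(Z=III)·f_III = 0.18 × 0.0406426 = 0.00731566
Normaliser: 0.0233341 + 0.019313 + 0.00731566 = 0.0499628
Responsibility of Class II: 0.019313 / 0.0499628 ≈ 0.3865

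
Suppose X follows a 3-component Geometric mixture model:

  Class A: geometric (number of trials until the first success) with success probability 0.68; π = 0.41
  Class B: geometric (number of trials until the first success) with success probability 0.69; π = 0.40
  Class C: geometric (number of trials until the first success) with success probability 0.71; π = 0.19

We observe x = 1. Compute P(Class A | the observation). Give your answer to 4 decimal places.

0.4042

Posterior ∝ prior × likelihood, so P(k | x) ∝ P(Z=k) f_k(x); normalise over all components.
Evaluate each component's likelihood at the observed value:
  L_A = 0.68
  L_B = 0.69
  L_C = 0.71
Weight by the priors:
  P(Z=A)·L_A = 0.41 × 0.68 = 0.2788
  P(Z=B)·L_B = 0.40 × 0.69 = 0.276
  P(Z=C)·L_C = 0.19 × 0.71 = 0.1349
Sum: 0.2788 + 0.276 + 0.1349 = 0.6897
Responsibility of Class A: 0.2788 / 0.6897 ≈ 0.4042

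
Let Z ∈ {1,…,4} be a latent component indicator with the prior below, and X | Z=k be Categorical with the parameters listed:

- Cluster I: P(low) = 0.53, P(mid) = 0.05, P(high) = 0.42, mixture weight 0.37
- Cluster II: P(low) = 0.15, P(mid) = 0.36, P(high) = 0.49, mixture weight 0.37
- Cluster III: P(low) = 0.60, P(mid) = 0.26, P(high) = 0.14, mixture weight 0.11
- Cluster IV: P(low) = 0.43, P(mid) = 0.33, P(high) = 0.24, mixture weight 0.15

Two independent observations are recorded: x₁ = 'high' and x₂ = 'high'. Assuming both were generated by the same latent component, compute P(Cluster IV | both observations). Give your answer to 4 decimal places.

The responsibility of component k is P(Z=k) f_k(x) divided by Σ_j P(Z=j) f_j(x).
Since both observations come from the same component, the likelihood for component k is f_k(x₁)·f_k(x₂).
  f_I = [0.42] × [0.42] = 0.1764
  f_II = [0.49] × [0.49] = 0.2401
  f_III = [0.14] × [0.14] = 0.0196
  f_IV = [0.24] × [0.24] = 0.0576
Unnormalised posteriors:
  P(Z=I)·f_I = 0.37 × 0.1764 = 0.065268
  P(Z=II)·f_II = 0.37 × 0.2401 = 0.088837
  P(Z=III)·f_III = 0.11 × 0.0196 = 0.002156
  P(Z=IV)·f_IV = 0.15 × 0.0576 = 0.00864
Sum: 0.065268 + 0.088837 + 0.002156 + 0.00864 = 0.164901
So the posterior for Cluster IV is 0.00864 / 0.164901 ≈ 0.0524.

0.0524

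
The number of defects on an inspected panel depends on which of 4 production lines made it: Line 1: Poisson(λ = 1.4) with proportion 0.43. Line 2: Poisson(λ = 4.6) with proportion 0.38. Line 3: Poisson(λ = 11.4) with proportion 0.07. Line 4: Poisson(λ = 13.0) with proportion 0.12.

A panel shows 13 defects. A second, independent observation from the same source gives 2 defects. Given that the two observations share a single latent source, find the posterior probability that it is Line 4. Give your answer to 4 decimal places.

The responsibility of component k is π_k f_k(x) divided by Σ_j π_j f_j(x).
Since both observations come from the same component, the likelihood for component k is f_k(x₁)·f_k(x₂).
  f_1 = [3.1432e-09] × [0.241665] = 7.59601e-10
  f_2 = [0.000666526] × [0.106348] = 7.0884e-05
  f_3 = [0.0987474] × [0.000727483] = 7.1837e-05
  f_4 = [0.10994] × [0.000190998] = 2.09983e-05
Prior × likelihood for each component:
  π_1·f_1 = 0.43 × 7.59601e-10 = 3.26629e-10
  π_2·f_2 = 0.38 × 7.0884e-05 = 2.69359e-05
  π_3·f_3 = 0.07 × 7.1837e-05 = 5.02859e-06
  π_4·f_4 = 0.12 × 2.09983e-05 = 2.51979e-06
Normaliser: 3.26629e-10 + 2.69359e-05 + 5.02859e-06 + 2.51979e-06 = 3.44846e-05
So the posterior for Line 4 is 2.51979e-06 / 3.44846e-05 ≈ 0.0731.

0.0731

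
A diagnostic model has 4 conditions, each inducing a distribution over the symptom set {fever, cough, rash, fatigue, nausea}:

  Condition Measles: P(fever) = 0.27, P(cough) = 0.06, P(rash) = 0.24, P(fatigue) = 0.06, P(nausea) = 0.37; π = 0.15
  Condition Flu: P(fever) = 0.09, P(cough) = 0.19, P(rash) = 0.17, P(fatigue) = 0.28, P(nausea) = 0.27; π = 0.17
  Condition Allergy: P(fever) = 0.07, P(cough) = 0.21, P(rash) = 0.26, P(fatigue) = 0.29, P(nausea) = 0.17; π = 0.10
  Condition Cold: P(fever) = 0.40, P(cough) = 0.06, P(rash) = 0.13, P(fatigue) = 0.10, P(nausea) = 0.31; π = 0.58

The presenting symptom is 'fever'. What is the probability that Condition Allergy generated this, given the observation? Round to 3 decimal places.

Apply Bayes' rule: the posterior for each component is proportional to its prior times its likelihood at x.
Evaluate each component's likelihood at the observed value:
  L_Measles = 0.27
  L_Flu = 0.09
  L_Allergy = 0.07
  L_Cold = 0.4
Weight by the priors:
  π_Measles·L_Measles = 0.15 × 0.27 = 0.0405
  π_Flu·L_Flu = 0.17 × 0.09 = 0.0153
  π_Allergy·L_Allergy = 0.10 × 0.07 = 0.007
  π_Cold·L_Cold = 0.58 × 0.4 = 0.232
Sum: 0.0405 + 0.0153 + 0.007 + 0.232 = 0.2948
P(Condition Allergy | the observation) ≈ 0.024

0.024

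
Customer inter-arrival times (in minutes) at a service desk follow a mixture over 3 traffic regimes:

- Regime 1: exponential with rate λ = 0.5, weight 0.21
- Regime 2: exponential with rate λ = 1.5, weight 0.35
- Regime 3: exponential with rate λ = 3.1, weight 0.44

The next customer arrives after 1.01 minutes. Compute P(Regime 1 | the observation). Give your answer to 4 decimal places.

P(component k | x) = P(Z=k)·f_k(x) / marginal(x), where marginal(x) = Σ_j P(Z=j)·f_j(x).
Exponential densities:
  p_1 = 0.5·e^(−0.5·1.01) = 0.5·e^(−0.5050) = 0.301753
  p_2 = 1.5·e^(−1.5·1.01) = 1.5·e^(−1.5150) = 0.329712
  p_3 = 3.1·e^(−3.1·1.01) = 3.1·e^(−3.1310) = 0.13539
Unnormalised posteriors:
  P(Z=1)·p_1 = 0.21 × 0.301753 = 0.0633681
  P(Z=2)·p_2 = 0.35 × 0.329712 = 0.115399
  P(Z=3)·p_3 = 0.44 × 0.13539 = 0.0595715
Marginal: 0.0633681 + 0.115399 + 0.0595715 = 0.238339
P(Regime 1 | x) ≈ 0.2659

0.2659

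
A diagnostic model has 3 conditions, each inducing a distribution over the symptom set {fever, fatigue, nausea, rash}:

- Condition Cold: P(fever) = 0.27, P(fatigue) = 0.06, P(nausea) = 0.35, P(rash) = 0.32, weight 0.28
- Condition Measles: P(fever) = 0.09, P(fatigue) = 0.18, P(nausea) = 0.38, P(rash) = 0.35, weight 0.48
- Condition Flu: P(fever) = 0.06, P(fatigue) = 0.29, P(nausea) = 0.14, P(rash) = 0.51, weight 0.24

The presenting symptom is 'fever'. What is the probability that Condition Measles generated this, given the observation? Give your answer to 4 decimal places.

P(component k | x) = π_k·f_k(x) / marginal(x), where marginal(x) = Σ_j π_j·f_j(x).
Categorical probabilities:
  p_Cold = 0.27
  p_Measles = 0.09
  p_Flu = 0.06
Prior × likelihood for each component:
  π_Cold·p_Cold = 0.28 × 0.27 = 0.0756
  π_Measles·p_Measles = 0.48 × 0.09 = 0.0432
  π_Flu·p_Flu = 0.24 × 0.06 = 0.0144
Denominator: 0.0756 + 0.0432 + 0.0144 = 0.1332
So the posterior for Condition Measles is 0.0432 / 0.1332 ≈ 0.3243.

0.3243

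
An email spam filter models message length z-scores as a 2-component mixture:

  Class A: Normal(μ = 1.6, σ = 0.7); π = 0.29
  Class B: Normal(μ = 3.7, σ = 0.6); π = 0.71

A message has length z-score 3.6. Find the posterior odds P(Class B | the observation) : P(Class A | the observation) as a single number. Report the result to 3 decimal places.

166.881

Posterior odds = (w_i f_i(x)) / (w_j f_j(x)); the normalising sum cancels.
Component likelihoods at x = 3.6:
  f_A = (1/(0.7·√(2π)))·exp(−(3.6−1.6)²/(2·0.7²)) = 0.569918·exp(-4.08163) = 0.00962014
  f_B = (1/(0.6·√(2π)))·exp(−(3.6−3.7)²/(2·0.6²)) = 0.664904·exp(-0.01389) = 0.655733
Posterior odds = (w_B·f_B) / (w_A·f_A) = (0.71·0.655733) / (0.29·0.00962014) = 0.46557 / 0.00278984 ≈ 166.881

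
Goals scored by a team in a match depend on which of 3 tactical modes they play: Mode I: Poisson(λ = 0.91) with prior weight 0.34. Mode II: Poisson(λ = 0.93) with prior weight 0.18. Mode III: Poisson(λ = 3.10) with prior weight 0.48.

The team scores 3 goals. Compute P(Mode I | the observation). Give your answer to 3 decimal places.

0.128

The responsibility of component k is π_k f_k(x) divided by Σ_j π_j f_j(x).
Poisson probabilities:
  L_I = e^(−0.91)·0.91^3/3! = 0.0505551
  L_II = e^(−0.93)·0.93^3/3! = 0.0528937
  L_III = e^(−3.10)·3.10^3/3! = 0.223677
Weight by the priors:
  π_I·L_I = 0.34 × 0.0505551 = 0.0171887
  π_II·L_II = 0.18 × 0.0528937 = 0.00952086
  π_III·L_III = 0.48 × 0.223677 = 0.107365
Sum: 0.0171887 + 0.00952086 + 0.107365 = 0.134074
Responsibility of Mode I: 0.0171887 / 0.134074 ≈ 0.128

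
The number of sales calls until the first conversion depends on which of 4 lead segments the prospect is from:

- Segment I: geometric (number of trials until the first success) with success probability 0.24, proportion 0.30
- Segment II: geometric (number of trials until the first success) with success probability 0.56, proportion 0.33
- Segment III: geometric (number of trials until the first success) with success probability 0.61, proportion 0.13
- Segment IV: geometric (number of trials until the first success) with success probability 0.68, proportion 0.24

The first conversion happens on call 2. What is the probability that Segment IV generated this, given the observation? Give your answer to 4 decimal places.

0.2383

P(component k | x) = w_k·f_k(x) / marginal(x), where marginal(x) = Σ_j w_j·f_j(x).
Component likelihoods at x = 2:
  p_I = 0.24·(1−0.24)^1 = 0.24·0.76 = 0.1824
  p_II = 0.56·(1−0.56)^1 = 0.56·0.44 = 0.2464
  p_III = 0.61·(1−0.61)^1 = 0.61·0.39 = 0.2379
  p_IV = 0.68·(1−0.68)^1 = 0.68·0.32 = 0.2176
Weight by the priors:
  w_I·p_I = 0.30 × 0.1824 = 0.05472
  w_II·p_II = 0.33 × 0.2464 = 0.081312
  w_III·p_III = 0.13 × 0.2379 = 0.030927
  w_IV·p_IV = 0.24 × 0.2176 = 0.052224
Evidence: 0.05472 + 0.081312 + 0.030927 + 0.052224 = 0.219183
So the posterior for Segment IV is 0.052224 / 0.219183 ≈ 0.2383.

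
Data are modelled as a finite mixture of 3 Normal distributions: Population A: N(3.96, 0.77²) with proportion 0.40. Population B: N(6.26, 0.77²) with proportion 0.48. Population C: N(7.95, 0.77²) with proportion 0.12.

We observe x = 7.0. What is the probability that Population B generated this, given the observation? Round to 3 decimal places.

0.843

P(component k | x) = π_k·f_k(x) / marginal(x), where marginal(x) = Σ_j π_j·f_j(x).
Normal densities:
  L_A = 0.000213659
  L_B = 0.326485
  L_C = 0.242037
Unnormalised posteriors:
  π_A·L_A = 0.40 × 0.000213659 = 8.54635e-05
  π_B·L_B = 0.48 × 0.326485 = 0.156713
  π_C·L_C = 0.12 × 0.242037 = 0.0290445
Denominator: 8.54635e-05 + 0.156713 + 0.0290445 = 0.185843
So the posterior for Population B is 0.156713 / 0.185843 ≈ 0.843.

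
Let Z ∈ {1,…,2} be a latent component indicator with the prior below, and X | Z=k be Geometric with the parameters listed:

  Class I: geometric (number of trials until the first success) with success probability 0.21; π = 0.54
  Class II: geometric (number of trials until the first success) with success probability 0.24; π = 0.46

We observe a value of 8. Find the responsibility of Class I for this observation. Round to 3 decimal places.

0.574

P(component k | x) = w_k·f_k(x) / marginal(x), where marginal(x) = Σ_j w_j·f_j(x).
Geometric probabilities:
  f_I = 0.0403282
  f_II = 0.0351485
Multiply by the mixture weights:
  w_I·f_I = 0.54 × 0.0403282 = 0.0217772
  w_II·f_II = 0.46 × 0.0351485 = 0.0161683
Marginal: 0.0217772 + 0.0161683 = 0.0379455
So the posterior for Class I is 0.0217772 / 0.0379455 ≈ 0.574.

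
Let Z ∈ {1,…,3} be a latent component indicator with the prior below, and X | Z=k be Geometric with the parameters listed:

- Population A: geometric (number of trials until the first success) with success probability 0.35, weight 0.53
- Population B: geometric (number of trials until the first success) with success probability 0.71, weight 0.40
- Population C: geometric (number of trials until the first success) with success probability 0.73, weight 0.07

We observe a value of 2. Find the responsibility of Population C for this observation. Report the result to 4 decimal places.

Posterior ∝ prior × likelihood, so P(k | x) ∝ w_k f_k(x); normalise over all components.
Component likelihoods at x = 2:
  f_A = 0.35·(1−0.35)^1 = 0.35·0.65 = 0.2275
  f_B = 0.71·(1−0.71)^1 = 0.71·0.29 = 0.2059
  f_C = 0.73·(1−0.73)^1 = 0.73·0.27 = 0.1971
Multiply by the mixture weights:
  w_A·f_A = 0.53 × 0.2275 = 0.120575
  w_B·f_B = 0.40 × 0.2059 = 0.08236
  w_C·f_C = 0.07 × 0.1971 = 0.013797
Denominator: 0.120575 + 0.08236 + 0.013797 = 0.216732
P(Population C | the observation) = 0.013797 / 0.216732 ≈ 0.0637

0.0637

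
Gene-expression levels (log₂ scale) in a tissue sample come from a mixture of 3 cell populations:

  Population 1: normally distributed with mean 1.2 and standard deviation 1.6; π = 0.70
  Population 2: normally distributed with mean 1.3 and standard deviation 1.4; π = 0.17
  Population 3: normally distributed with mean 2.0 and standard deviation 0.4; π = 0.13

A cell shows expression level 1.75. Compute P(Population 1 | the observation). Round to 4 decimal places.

0.5187

Apply Bayes' rule: the posterior for each component is proportional to its prior times its likelihood at x.
Evaluate each component's likelihood at the observed value:
  L_1 = 0.235034
  L_2 = 0.270612
  L_3 = 0.820402
Prior × likelihood for each component:
  π_1·L_1 = 0.70 × 0.235034 = 0.164524
  π_2·L_2 = 0.17 × 0.270612 = 0.0460041
  π_3·L_3 = 0.13 × 0.820402 = 0.106652
Denominator: 0.164524 + 0.0460041 + 0.106652 = 0.31718
So the posterior for Population 1 is 0.164524 / 0.31718 ≈ 0.5187.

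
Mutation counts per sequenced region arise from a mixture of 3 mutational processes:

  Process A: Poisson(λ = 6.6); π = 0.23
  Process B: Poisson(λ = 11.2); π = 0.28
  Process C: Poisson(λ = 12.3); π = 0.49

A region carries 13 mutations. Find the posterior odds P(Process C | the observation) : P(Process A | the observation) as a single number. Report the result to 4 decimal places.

23.3177

Since P(k|x) ∝ w_k f_k(x), the posterior odds are w_i f_i(x) / (w_j f_j(x)).
Component likelihoods at x = 13 mutations:
  f_A = 0.00985025
  f_B = 0.0958199
  f_C = 0.107811
0.0528275 / 0.00226556 ≈ 23.3177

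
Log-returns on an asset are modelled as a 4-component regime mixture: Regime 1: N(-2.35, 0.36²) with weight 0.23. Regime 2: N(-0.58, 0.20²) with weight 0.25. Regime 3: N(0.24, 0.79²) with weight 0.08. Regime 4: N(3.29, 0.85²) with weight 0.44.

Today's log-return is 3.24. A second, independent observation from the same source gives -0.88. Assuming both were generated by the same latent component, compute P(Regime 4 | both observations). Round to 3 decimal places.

0.094

P(component k | x) = π_k·f_k(x) / marginal(x), where marginal(x) = Σ_j π_j·f_j(x).
Since both observations come from the same component, the likelihood for component k is f_k(x₁)·f_k(x₂).
  f_1 = [(1/(0.36·√(2π)))·exp(−(3.24−-2.35)²/(2·0.36²)) = 1.108173·exp(-120.55594) = 4.87335e-53] × [0.000265448] = 1.29362e-56
  f_2 = [(1/(0.20·√(2π)))·exp(−(3.24−-0.58)²/(2·0.20²)) = 1.994711·exp(-182.40500) = 1.20891e-79] × [0.647588] = 7.82878e-80
  f_3 = [(1/(0.79·√(2π)))·exp(−(3.24−0.24)²/(2·0.79²)) = 0.504990·exp(-7.21038) = 0.000373124] × [0.184855] = 6.89739e-05
  f_4 = [(1/(0.85·√(2π)))·exp(−(3.24−3.29)²/(2·0.85²)) = 0.469344·exp(-0.00173) = 0.468533] × [2.78779e-06] = 1.30617e-06
Prior × likelihood for each component:
  π_1·f_1 = 0.23 × 1.29362e-56 = 2.97532e-57
  π_2·f_2 = 0.25 × 7.82878e-80 = 1.95719e-80
  π_3·f_3 = 0.08 × 6.89739e-05 = 5.51791e-06
  π_4·f_4 = 0.44 × 1.30617e-06 = 5.74716e-07
Sum: 2.97532e-57 + 1.95719e-80 + 5.51791e-06 + 5.74716e-07 = 6.09263e-06
P(Regime 4 | x₁,x₂) = 5.74716e-07 / 6.09263e-06 ≈ 0.094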